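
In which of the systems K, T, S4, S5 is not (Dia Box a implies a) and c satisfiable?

K, T, S4

S5-tableau for the formula:
1. not (Dia Box a implies a) and c, w0
2. not (Dia Box a implies a), w0
3. c, w0
4. Dia Box a, w0
5. not a, w0
6. Box a, w1
7. a, w0
Accessibility: w0Rw0, w0Rw1, w1Rw0, w1Rw1
Branch closes: a and not a both at w0.
Every branch closes (one shown): unsatisfiable in S5.
S4-tableau for the formula:
1. not (Dia Box a implies a) and c, w0
2. not (Dia Box a implies a), w0
3. c, w0
4. Dia Box a, w0
5. not a, w0
6. Box a, w1
7. a, w1
Accessibility: w0Rw0, w0Rw1, w1Rw1
Complete open branch: satisfiable in S4, hence also in K, T (this S4-model is also a K-model and a T-model).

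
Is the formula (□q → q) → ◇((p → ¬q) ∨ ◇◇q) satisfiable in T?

Satisfiable (open branch found)

1. (□q → q) → ◇((p → ¬q) ∨ ◇◇q), 0
2. ◇((p → ¬q) ∨ ◇◇q), 0   [→-rule on 1 (branches; this branch)]
3. (p → ¬q) ∨ ◇◇q, 1   [◇-rule on 2: fresh world 1, 0R1]
4. ◇◇q, 1   [∨-rule on 3 (branches; this branch)]
5. ◇q, 2   [◇-rule on 4: fresh world 2, 1R2]
6. q, 3   [◇-rule on 5: fresh world 3, 2R3]
Accessibility: 0R0, 0R1, 1R1, 1R2, 2R2, 2R3, 3R3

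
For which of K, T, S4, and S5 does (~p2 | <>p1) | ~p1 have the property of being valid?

T, S4, S5

T-tableau for the negation ~((~p2 | <>p1) | ~p1):
1. ~((~p2 | <>p1) | ~p1), u
2. ~(~p2 | <>p1), u   [~|-rule on 1]
3. p1, u   [~|-rule on 1]
4. p2, u   [~|-rule on 2]
5. ~<>p1, u   [~|-rule on 2]
6. ~p1, u   [~<>-rule on 5 via uRu]
Accessibility: uRu
Branch closes: p1 and ~p1 both at u.
Every branch closes (one shown): valid in T, hence also in S4, S5 (every theorem of T is a theorem of S4 and S5).
K-tableau for the negation ~((~p2 | <>p1) | ~p1):
1. ~((~p2 | <>p1) | ~p1), u
2. ~(~p2 | <>p1), u   [~|-rule on 1]
3. p1, u   [~|-rule on 1]
4. p2, u   [~|-rule on 2]
5. ~<>p1, u   [~|-rule on 2]
Complete open branch: countermodel on a K-frame, so not valid in K.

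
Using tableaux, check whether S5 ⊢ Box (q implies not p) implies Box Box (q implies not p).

Tableau for the negation not (Box (q implies not p) implies Box Box (q implies not p)):
1. not (Box (q implies not p) implies Box Box (q implies not p)), u
2. Box (q implies not p), u   [neg-implies-rule on 1]
3. not Box Box (q implies not p), u   [neg-implies-rule on 1]
4. q implies not p, u   [Box-rule on 2 via uRu]
5. not p, u   [implies-rule on 4 (branches; this branch)]
6. not Box (q implies not p), v   [neg-Box-rule on 3: fresh world v, uRv]
7. q implies not p, v   [Box-rule on 2 via uRv]
8. not p, v   [implies-rule on 7 (branches; this branch)]
9. not (q implies not p), w   [neg-Box-rule on 6: fresh world w, vRw]
10. q, w   [neg-implies-rule on 9]
11. p, w   [neg-implies-rule on 9]
12. q implies not p, w   [Box-rule on 2 via uRw]
13. not p, w   [implies-rule on 12 (branches; this branch)]
Accessibility: uRu, uRv, uRw, vRu, vRv, vRw, wRu, wRv, wRw
Branch closes: p and not p both at w.
All branches of the negation close; one closing branch shown above.

Valid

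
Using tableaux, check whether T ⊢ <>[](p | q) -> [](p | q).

Tableau for the negation ~(<>[](p | q) -> [](p | q)):
1. ~(<>[](p | q) -> [](p | q)), u
2. <>[](p | q), u
3. ~[](p | q), u
4. [](p | q), v
5. p | q, v
6. q, v
7. ~(p | q), w
8. ~p, w
9. ~q, w
Accessibility: uRu, uRv, uRw, vRv, wRw
The negation has an open branch (countermodel exists).

Invalid (countermodel exists)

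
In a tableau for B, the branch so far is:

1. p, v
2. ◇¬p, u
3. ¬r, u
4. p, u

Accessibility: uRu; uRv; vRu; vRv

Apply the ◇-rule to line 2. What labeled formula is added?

a fresh world w with uRw, and ¬p at w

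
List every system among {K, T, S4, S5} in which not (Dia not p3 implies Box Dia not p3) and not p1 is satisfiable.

S5-tableau for the formula:
1. not (Dia not p3 implies Box Dia not p3) and not p1, 0
2. not (Dia not p3 implies Box Dia not p3), 0
3. not p1, 0
4. Dia not p3, 0
5. not Box Dia not p3, 0
6. not p3, 1
7. not Dia not p3, 2
8. p3, 0
9. p3, 1
Accessibility: 0R0, 0R1, 0R2, 1R0, 1R1, 1R2, 2R0, 2R1, 2R2
Branch closes: p3 and not p3 both at 1.
Every branch closes (one shown): unsatisfiable in S5.
S4-tableau for the formula:
1. not (Dia not p3 implies Box Dia not p3) and not p1, 0
2. not (Dia not p3 implies Box Dia not p3), 0
3. not p1, 0
4. Dia not p3, 0
5. not Box Dia not p3, 0
6. not p3, 1
7. not Dia not p3, 2
8. p3, 2
Accessibility: 0R0, 0R1, 0R2, 1R1, 2R2
Complete open branch: satisfiable in S4, hence also in K, T (this S4-model is also a K-model and a T-model).

K, T, S4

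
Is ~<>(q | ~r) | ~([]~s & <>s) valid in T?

Tableau for the negation ~(~<>(q | ~r) | ~([]~s & <>s)):
1. ~(~<>(q | ~r) | ~([]~s & <>s)), w0
2. <>(q | ~r), w0
3. []~s & <>s, w0
4. []~s, w0
5. <>s, w0
6. ~s, w0
7. q | ~r, w1
8. ~s, w1
9. ~r, w1
10. s, w2
11. ~s, w2
Accessibility: w0Rw0, w0Rw1, w0Rw2, w1Rw1, w2Rw2
Branch closes: s and ~s both at w2.
Every branch of the negation's tableau closes; the branch above is one of them.

Yes, valid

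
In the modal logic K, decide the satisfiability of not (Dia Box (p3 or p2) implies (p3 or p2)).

Yes, satisfiable

1. not (Dia Box (p3 or p2) implies (p3 or p2)), 0
2. Dia Box (p3 or p2), 0
3. not (p3 or p2), 0
4. not p3, 0
5. not p2, 0
6. Box (p3 or p2), 1
Accessibility: 0R1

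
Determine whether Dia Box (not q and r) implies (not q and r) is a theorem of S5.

Yes, valid

Tableau for the negation not (Dia Box (not q and r) implies (not q and r)):
1. not (Dia Box (not q and r) implies (not q and r)), w0
2. Dia Box (not q and r), w0
3. not (not q and r), w0
4. not r, w0
5. Box (not q and r), w1
6. not q and r, w0
7. not q, w0
8. r, w0
Accessibility: w0Rw0, w0Rw1, w1Rw0, w1Rw1
Branch closes: r and not r both at w0.
All branches of the negation close; one closing branch shown above.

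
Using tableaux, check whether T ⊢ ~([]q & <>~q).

Valid

Tableau for the negation []q & <>~q:
1. []q & <>~q, 0
2. []q, 0   [&-rule on 1]
3. <>~q, 0   [&-rule on 1]
4. q, 0   [[]-rule on 2 via 0R0]
5. ~q, 1   [<>-rule on 3: fresh world 1, 0R1]
6. q, 1   [[]-rule on 2 via 0R1]
Accessibility: 0R0, 0R1, 1R1
Branch closes: q and ~q both at 1.
All branches of the negation close; one closing branch shown above.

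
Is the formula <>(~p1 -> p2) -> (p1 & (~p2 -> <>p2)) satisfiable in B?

1. <>(~p1 -> p2) -> (p1 & (~p2 -> <>p2)), 0
2. p1 & (~p2 -> <>p2), 0
3. p1, 0
4. ~p2 -> <>p2, 0
5. <>p2, 0
6. p2, 1
Accessibility: 0R0, 0R1, 1R0, 1R1

Satisfiable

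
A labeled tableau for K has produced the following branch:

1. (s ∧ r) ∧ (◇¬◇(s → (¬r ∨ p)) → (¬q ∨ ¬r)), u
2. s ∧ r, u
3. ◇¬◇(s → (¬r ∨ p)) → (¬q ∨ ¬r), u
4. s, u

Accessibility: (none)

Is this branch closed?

There is no literal clash: for every atom and world, at most one sign appears.

Not closed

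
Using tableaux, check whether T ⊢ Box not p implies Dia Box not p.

Valid in T

Tableau for the negation not (Box not p implies Dia Box not p):
1. not (Box not p implies Dia Box not p), 0
2. Box not p, 0   [neg-implies-rule on 1]
3. not Dia Box not p, 0   [neg-implies-rule on 1]
4. not p, 0   [Box-rule on 2 via 0R0]
5. not Box not p, 0   [neg-Dia-rule on 3 via 0R0]
6. p, 1   [neg-Box-rule on 5: fresh world 1, 0R1]
7. not p, 1   [Box-rule on 2 via 0R1]
Accessibility: 0R0, 0R1, 1R1
Branch closes: p and not p both at 1.
Every branch of the negation's tableau closes; the branch above is one of them.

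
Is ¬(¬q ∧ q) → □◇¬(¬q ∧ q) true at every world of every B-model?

Yes, valid

Tableau for the negation ¬(¬(¬q ∧ q) → □◇¬(¬q ∧ q)):
1. ¬(¬(¬q ∧ q) → □◇¬(¬q ∧ q)), u
2. ¬(¬q ∧ q), u
3. ¬□◇¬(¬q ∧ q), u
4. ¬q, u
5. ¬◇¬(¬q ∧ q), v
6. ¬q ∧ q, u
7. q, u
Accessibility: uRu, uRv, vRu, vRv
Branch closes: q and ¬q both at u.
Every branch of the negation's tableau closes; the branch above is one of them.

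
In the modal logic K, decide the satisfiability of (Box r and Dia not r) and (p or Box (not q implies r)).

No, unsatisfiable

1. (Box r and Dia not r) and (p or Box (not q implies r)), u
2. Box r and Dia not r, u
3. p or Box (not q implies r), u
4. Box r, u
5. Dia not r, u
6. Box (not q implies r), u
7. not r, v
8. r, v
Accessibility: uRv
Branch closes: r and not r both at v.
(One branch shown.) All branches close.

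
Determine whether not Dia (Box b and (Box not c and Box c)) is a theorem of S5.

Tableau for the negation Dia (Box b and (Box not c and Box c)):
1. Dia (Box b and (Box not c and Box c)), w0
2. Box b and (Box not c and Box c), w1
3. Box b, w1
4. Box not c and Box c, w1
5. Box not c, w1
6. Box c, w1
7. b, w0
8. b, w1
9. not c, w0
10. not c, w1
11. c, w0
Accessibility: w0Rw0, w0Rw1, w1Rw0, w1Rw1
Branch closes: c and not c both at w0.
All branches of the negation close; one closing branch shown above.

Yes, valid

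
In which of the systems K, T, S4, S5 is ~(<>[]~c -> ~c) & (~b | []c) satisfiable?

K, T, S4

S5-tableau for the formula:
1. ~(<>[]~c -> ~c) & (~b | []c), w0
2. ~(<>[]~c -> ~c), w0
3. ~b | []c, w0
4. <>[]~c, w0
5. c, w0
6. []c, w0
7. []~c, w1
8. c, w1
9. ~c, w0
Accessibility: w0Rw0, w0Rw1, w1Rw0, w1Rw1
Branch closes: c and ~c both at w0.
Every branch closes (one shown): unsatisfiable in S5.
S4-tableau for the formula:
1. ~(<>[]~c -> ~c) & (~b | []c), w0
2. ~(<>[]~c -> ~c), w0
3. ~b | []c, w0
4. <>[]~c, w0
5. c, w0
6. ~b, w0
7. []~c, w1
8. ~c, w1
Accessibility: w0Rw0, w0Rw1, w1Rw1
Complete open branch: satisfiable in S4, hence also in K, T (this S4-model is also a K-model and a T-model).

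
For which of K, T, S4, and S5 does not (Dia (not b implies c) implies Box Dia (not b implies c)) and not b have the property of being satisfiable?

K, T, S4

S4-tableau for the formula:
1. not (Dia (not b implies c) implies Box Dia (not b implies c)) and not b, 0
2. not (Dia (not b implies c) implies Box Dia (not b implies c)), 0   [and-rule on 1]
3. not b, 0   [and-rule on 1]
4. Dia (not b implies c), 0   [neg-implies-rule on 2]
5. not Box Dia (not b implies c), 0   [neg-implies-rule on 2]
6. not b implies c, 1   [Dia-rule on 4: fresh world 1, 0R1]
7. c, 1   [implies-rule on 6 (branches; this branch)]
8. not Dia (not b implies c), 2   [neg-Box-rule on 5: fresh world 2, 0R2]
9. not (not b implies c), 2   [neg-Dia-rule on 8 via 2R2]
10. not b, 2   [neg-implies-rule on 9]
11. not c, 2   [neg-implies-rule on 9]
Accessibility: 0R0, 0R1, 0R2, 1R1, 2R2
Complete open branch: satisfiable in S4, hence also in K, T (this S4-model is also a K-model and a T-model).
S5-tableau for the formula:
1. not (Dia (not b implies c) implies Box Dia (not b implies c)) and not b, 0
2. not (Dia (not b implies c) implies Box Dia (not b implies c)), 0   [and-rule on 1]
3. not b, 0   [and-rule on 1]
4. Dia (not b implies c), 0   [neg-implies-rule on 2]
5. not Box Dia (not b implies c), 0   [neg-implies-rule on 2]
6. not b implies c, 1   [Dia-rule on 4: fresh world 1, 0R1]
7. c, 1   [implies-rule on 6 (branches; this branch)]
8. not Dia (not b implies c), 2   [neg-Box-rule on 5: fresh world 2, 0R2]
9. not (not b implies c), 0   [neg-Dia-rule on 8 via 2R0]
10. not c, 0   [neg-implies-rule on 9]
11. not (not b implies c), 1   [neg-Dia-rule on 8 via 2R1]
12. not b, 1   [neg-implies-rule on 11]
13. not c, 1   [neg-implies-rule on 11]
Accessibility: 0R0, 0R1, 0R2, 1R0, 1R1, 1R2, 2R0, 2R1, 2R2
Branch closes: c and not c both at 1.
Every branch closes (one shown): unsatisfiable in S5.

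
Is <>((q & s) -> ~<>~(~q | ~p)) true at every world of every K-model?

Not valid

Tableau for the negation ~<>((q & s) -> ~<>~(~q | ~p)):
1. ~<>((q & s) -> ~<>~(~q | ~p)), 0
The negation has an open branch (countermodel exists).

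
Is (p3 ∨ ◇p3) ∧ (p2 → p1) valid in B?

Not valid

Tableau for the negation ¬((p3 ∨ ◇p3) ∧ (p2 → p1)):
1. ¬((p3 ∨ ◇p3) ∧ (p2 → p1)), w0
2. ¬(p2 → p1), w0
3. p2, w0
4. ¬p1, w0
Accessibility: w0Rw0
The negation has an open branch (countermodel exists).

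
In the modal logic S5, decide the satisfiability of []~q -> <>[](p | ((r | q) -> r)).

Satisfiable

1. []~q -> <>[](p | ((r | q) -> r)), u
2. <>[](p | ((r | q) -> r)), u   [->-rule on 1 (branches; this branch)]
3. [](p | ((r | q) -> r)), v   [<>-rule on 2: fresh world v, uRv]
4. p | ((r | q) -> r), u   [[]-rule on 3 via vRu]
5. p | ((r | q) -> r), v   [[]-rule on 3 via vRv]
6. (r | q) -> r, u   [|-rule on 4 (branches; this branch)]
7. (r | q) -> r, v   [|-rule on 5 (branches; this branch)]
8. r, u   [->-rule on 6 (branches; this branch)]
9. r, v   [->-rule on 7 (branches; this branch)]
Accessibility: uRu, uRv, vRu, vRv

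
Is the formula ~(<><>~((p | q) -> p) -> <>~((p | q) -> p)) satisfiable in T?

1. ~(<><>~((p | q) -> p) -> <>~((p | q) -> p)), w0
2. <><>~((p | q) -> p), w0
3. ~<>~((p | q) -> p), w0
4. (p | q) -> p, w0
5. p, w0
6. <>~((p | q) -> p), w1
7. (p | q) -> p, w1
8. p, w1
9. ~((p | q) -> p), w2
10. p | q, w2
11. ~p, w2
12. q, w2
Accessibility: w0Rw0, w0Rw1, w1Rw1, w1Rw2, w2Rw2

Satisfiable (open branch found)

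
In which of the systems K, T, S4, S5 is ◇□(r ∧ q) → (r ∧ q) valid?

S4-tableau for the negation ¬(◇□(r ∧ q) → (r ∧ q)):
1. ¬(◇□(r ∧ q) → (r ∧ q)), w0
2. ◇□(r ∧ q), w0
3. ¬(r ∧ q), w0
4. ¬q, w0
5. □(r ∧ q), w1
6. r ∧ q, w1
7. r, w1
8. q, w1
Accessibility: w0Rw0, w0Rw1, w1Rw1
Complete open branch: countermodel on an S4-frame, so not valid in S4, nor in K, T (the same frame is also a K-frame and a T-frame).
S5-tableau for the negation ¬(◇□(r ∧ q) → (r ∧ q)):
1. ¬(◇□(r ∧ q) → (r ∧ q)), w0
2. ◇□(r ∧ q), w0
3. ¬(r ∧ q), w0
4. ¬q, w0
5. □(r ∧ q), w1
6. r ∧ q, w0
7. r, w0
8. q, w0
Accessibility: w0Rw0, w0Rw1, w1Rw0, w1Rw1
Branch closes: q and ¬q both at w0.
Every branch closes (one shown): valid in S5.

S5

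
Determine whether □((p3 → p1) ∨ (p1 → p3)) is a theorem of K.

Valid

Tableau for the negation ¬□((p3 → p1) ∨ (p1 → p3)):
1. ¬□((p3 → p1) ∨ (p1 → p3)), 0
2. ¬((p3 → p1) ∨ (p1 → p3)), 1   [¬□-rule on 1: fresh world 1, 0R1]
3. ¬(p3 → p1), 1   [¬∨-rule on 2]
4. ¬(p1 → p3), 1   [¬∨-rule on 2]
5. p3, 1   [¬→-rule on 3]
6. ¬p1, 1   [¬→-rule on 3]
7. p1, 1   [¬→-rule on 4]
8. ¬p3, 1   [¬→-rule on 4]
Accessibility: 0R1
Branch closes: p1 and ¬p1 both at 1.
All branches of the negation close; one closing branch shown above.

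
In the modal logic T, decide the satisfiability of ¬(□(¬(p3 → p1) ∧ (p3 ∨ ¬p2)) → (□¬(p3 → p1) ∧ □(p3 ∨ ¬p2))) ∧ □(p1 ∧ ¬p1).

No, unsatisfiable

1. ¬(□(¬(p3 → p1) ∧ (p3 ∨ ¬p2)) → (□¬(p3 → p1) ∧ □(p3 ∨ ¬p2))) ∧ □(p1 ∧ ¬p1), 0
2. ¬(□(¬(p3 → p1) ∧ (p3 ∨ ¬p2)) → (□¬(p3 → p1) ∧ □(p3 ∨ ¬p2))), 0   [∧-rule on 1]
3. □(p1 ∧ ¬p1), 0   [∧-rule on 1]
4. □(¬(p3 → p1) ∧ (p3 ∨ ¬p2)), 0   [¬→-rule on 2]
5. ¬(□¬(p3 → p1) ∧ □(p3 ∨ ¬p2)), 0   [¬→-rule on 2]
6. p1 ∧ ¬p1, 0   [□-rule on 3 via 0R0]
7. p1, 0   [∧-rule on 6]
8. ¬p1, 0   [∧-rule on 6]
Accessibility: 0R0
Branch closes: p1 and ¬p1 both at 0.
Every branch closes; the branch above is one of them.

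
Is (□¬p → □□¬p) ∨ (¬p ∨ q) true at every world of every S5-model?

Valid in S5

Tableau for the negation ¬((□¬p → □□¬p) ∨ (¬p ∨ q)):
1. ¬((□¬p → □□¬p) ∨ (¬p ∨ q)), u
2. ¬(□¬p → □□¬p), u
3. ¬(¬p ∨ q), u
4. □¬p, u
5. ¬□□¬p, u
6. p, u
7. ¬q, u
8. ¬p, u
Accessibility: uRu
Branch closes: p and ¬p both at u.
Every branch of the negation's tableau closes; the branch above is one of them.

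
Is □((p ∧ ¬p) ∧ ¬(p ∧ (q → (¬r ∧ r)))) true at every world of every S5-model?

Tableau for the negation ¬□((p ∧ ¬p) ∧ ¬(p ∧ (q → (¬r ∧ r)))):
1. ¬□((p ∧ ¬p) ∧ ¬(p ∧ (q → (¬r ∧ r)))), 0
2. ¬((p ∧ ¬p) ∧ ¬(p ∧ (q → (¬r ∧ r)))), 1   [¬□-rule on 1: fresh world 1, 0R1]
3. p ∧ (q → (¬r ∧ r)), 1   [¬∧-rule on 2 (branches; this branch)]
4. p, 1   [∧-rule on 3]
5. q → (¬r ∧ r), 1   [∧-rule on 3]
6. ¬q, 1   [→-rule on 5 (branches; this branch)]
Accessibility: 0R0, 0R1, 1R0, 1R1
The negation has an open branch (countermodel exists).

Not valid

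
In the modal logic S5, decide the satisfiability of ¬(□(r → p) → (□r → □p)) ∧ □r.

Unsatisfiable

1. ¬(□(r → p) → (□r → □p)) ∧ □r, u
2. ¬(□(r → p) → (□r → □p)), u
3. □r, u
4. □(r → p), u
5. ¬(□r → □p), u
6. ¬□p, u
7. r, u
8. r → p, u
9. p, u
10. ¬p, v
11. r, v
12. r → p, v
13. p, v
Accessibility: uRu, uRv, vRu, vRv
Branch closes: p and ¬p both at v.
Every branch closes; the branch above is one of them.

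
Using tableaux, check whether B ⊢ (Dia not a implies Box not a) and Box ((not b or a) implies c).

Invalid (countermodel exists)

Tableau for the negation not ((Dia not a implies Box not a) and Box ((not b or a) implies c)):
1. not ((Dia not a implies Box not a) and Box ((not b or a) implies c)), w0
2. not Box ((not b or a) implies c), w0   [neg-and-rule on 1 (branches; this branch)]
3. not ((not b or a) implies c), w1   [neg-Box-rule on 2: fresh world w1, w0Rw1]
4. not b or a, w1   [neg-implies-rule on 3]
5. not c, w1   [neg-implies-rule on 3]
6. a, w1   [or-rule on 4 (branches; this branch)]
Accessibility: w0Rw0, w0Rw1, w1Rw0, w1Rw1
The negation has an open branch (countermodel exists).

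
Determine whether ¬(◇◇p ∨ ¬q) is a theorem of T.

Tableau for the negation ◇◇p ∨ ¬q:
1. ◇◇p ∨ ¬q, w0
2. ¬q, w0
Accessibility: w0Rw0
The negation has an open branch (countermodel exists).

No, not valid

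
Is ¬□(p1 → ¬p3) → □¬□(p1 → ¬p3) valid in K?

Tableau for the negation ¬(¬□(p1 → ¬p3) → □¬□(p1 → ¬p3)):
1. ¬(¬□(p1 → ¬p3) → □¬□(p1 → ¬p3)), w0
2. ¬□(p1 → ¬p3), w0   [¬→-rule on 1]
3. ¬□¬□(p1 → ¬p3), w0   [¬→-rule on 1]
4. ¬(p1 → ¬p3), w1   [¬□-rule on 2: fresh world w1, w0Rw1]
5. p1, w1   [¬→-rule on 4]
6. p3, w1   [¬→-rule on 4]
7. □(p1 → ¬p3), w2   [¬□-rule on 3: fresh world w2, w0Rw2]
Accessibility: w0Rw1, w0Rw2
The negation has an open branch (countermodel exists).

Not valid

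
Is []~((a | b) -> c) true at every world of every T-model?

Tableau for the negation ~[]~((a | b) -> c):
1. ~[]~((a | b) -> c), u
2. (a | b) -> c, v
3. c, v
Accessibility: uRu, uRv, vRv
The negation has an open branch (countermodel exists).

Not valid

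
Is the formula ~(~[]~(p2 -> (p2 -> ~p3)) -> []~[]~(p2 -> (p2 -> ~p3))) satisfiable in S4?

1. ~(~[]~(p2 -> (p2 -> ~p3)) -> []~[]~(p2 -> (p2 -> ~p3))), u
2. ~[]~(p2 -> (p2 -> ~p3)), u
3. ~[]~[]~(p2 -> (p2 -> ~p3)), u
4. p2 -> (p2 -> ~p3), v
5. p2 -> ~p3, v
6. ~p3, v
7. []~(p2 -> (p2 -> ~p3)), w
8. ~(p2 -> (p2 -> ~p3)), w
9. p2, w
10. ~(p2 -> ~p3), w
11. p3, w
Accessibility: uRu, uRv, uRw, vRv, wRw

Yes, satisfiable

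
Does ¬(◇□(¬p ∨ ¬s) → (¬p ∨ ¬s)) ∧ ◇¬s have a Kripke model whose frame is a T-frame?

Yes, satisfiable

1. ¬(◇□(¬p ∨ ¬s) → (¬p ∨ ¬s)) ∧ ◇¬s, w0
2. ¬(◇□(¬p ∨ ¬s) → (¬p ∨ ¬s)), w0   [∧-rule on 1]
3. ◇¬s, w0   [∧-rule on 1]
4. ◇□(¬p ∨ ¬s), w0   [¬→-rule on 2]
5. ¬(¬p ∨ ¬s), w0   [¬→-rule on 2]
6. p, w0   [¬∨-rule on 5]
7. s, w0   [¬∨-rule on 5]
8. ¬s, w1   [◇-rule on 3: fresh world w1, w0Rw1]
9. □(¬p ∨ ¬s), w2   [◇-rule on 4: fresh world w2, w0Rw2]
10. ¬p ∨ ¬s, w2   [□-rule on 9 via w2Rw2]
11. ¬s, w2   [∨-rule on 10 (branches; this branch)]
Accessibility: w0Rw0, w0Rw1, w0Rw2, w1Rw1, w2Rw2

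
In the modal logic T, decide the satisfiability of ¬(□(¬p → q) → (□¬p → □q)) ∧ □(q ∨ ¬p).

No, unsatisfiable

1. ¬(□(¬p → q) → (□¬p → □q)) ∧ □(q ∨ ¬p), w0
2. ¬(□(¬p → q) → (□¬p → □q)), w0   [∧-rule on 1]
3. □(q ∨ ¬p), w0   [∧-rule on 1]
4. □(¬p → q), w0   [¬→-rule on 2]
5. ¬(□¬p → □q), w0   [¬→-rule on 2]
6. □¬p, w0   [¬→-rule on 5]
7. ¬□q, w0   [¬→-rule on 5]
8. q ∨ ¬p, w0   [□-rule on 3 via w0Rw0]
9. ¬p → q, w0   [□-rule on 4 via w0Rw0]
10. ¬p, w0   [□-rule on 6 via w0Rw0]
11. q, w0   [→-rule on 9 (branches; this branch)]
12. ¬q, w1   [¬□-rule on 7: fresh world w1, w0Rw1]
13. q ∨ ¬p, w1   [□-rule on 3 via w0Rw1]
14. ¬p → q, w1   [□-rule on 4 via w0Rw1]
15. ¬p, w1   [□-rule on 6 via w0Rw1]
16. q, w1   [→-rule on 14 (branches; this branch)]
Accessibility: w0Rw0, w0Rw1, w1Rw1
Branch closes: q and ¬q both at w1.
Every branch closes; the branch above is one of them.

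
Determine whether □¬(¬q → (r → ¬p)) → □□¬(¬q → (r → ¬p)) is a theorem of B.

Tableau for the negation ¬(□¬(¬q → (r → ¬p)) → □□¬(¬q → (r → ¬p))):
1. ¬(□¬(¬q → (r → ¬p)) → □□¬(¬q → (r → ¬p))), 0
2. □¬(¬q → (r → ¬p)), 0
3. ¬□□¬(¬q → (r → ¬p)), 0
4. ¬(¬q → (r → ¬p)), 0
5. ¬q, 0
6. ¬(r → ¬p), 0
7. r, 0
8. p, 0
9. ¬□¬(¬q → (r → ¬p)), 1
10. ¬(¬q → (r → ¬p)), 1
11. ¬q, 1
12. ¬(r → ¬p), 1
13. r, 1
14. p, 1
15. ¬q → (r → ¬p), 2
16. r → ¬p, 2
17. ¬p, 2
Accessibility: 0R0, 0R1, 1R0, 1R1, 1R2, 2R1, 2R2
The negation has an open branch (countermodel exists).

Invalid (countermodel exists)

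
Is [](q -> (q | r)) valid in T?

Valid

Tableau for the negation ~[](q -> (q | r)):
1. ~[](q -> (q | r)), w0
2. ~(q -> (q | r)), w1
3. q, w1
4. ~(q | r), w1
5. ~q, w1
6. ~r, w1
Accessibility: w0Rw0, w0Rw1, w1Rw1
Branch closes: q and ~q both at w1.
All branches of the negation close; one closing branch shown above.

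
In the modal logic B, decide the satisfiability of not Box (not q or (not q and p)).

Yes, satisfiable

1. not Box (not q or (not q and p)), w0
2. not (not q or (not q and p)), w1
3. q, w1
4. not (not q and p), w1
5. not p, w1
Accessibility: w0Rw0, w0Rw1, w1Rw0, w1Rw1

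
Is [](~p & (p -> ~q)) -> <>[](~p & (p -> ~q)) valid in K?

Tableau for the negation ~([](~p & (p -> ~q)) -> <>[](~p & (p -> ~q))):
1. ~([](~p & (p -> ~q)) -> <>[](~p & (p -> ~q))), w0
2. [](~p & (p -> ~q)), w0   [~->-rule on 1]
3. ~<>[](~p & (p -> ~q)), w0   [~->-rule on 1]
The negation has an open branch (countermodel exists).

Not valid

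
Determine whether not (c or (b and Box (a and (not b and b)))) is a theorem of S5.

Invalid (countermodel exists)

Tableau for the negation c or (b and Box (a and (not b and b))):
1. c or (b and Box (a and (not b and b))), u
2. c, u
Accessibility: uRu
The negation has an open branch (countermodel exists).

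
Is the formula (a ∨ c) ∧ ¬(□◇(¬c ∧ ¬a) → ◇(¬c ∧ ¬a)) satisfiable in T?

Unsatisfiable (every branch closes)

1. (a ∨ c) ∧ ¬(□◇(¬c ∧ ¬a) → ◇(¬c ∧ ¬a)), 0
2. a ∨ c, 0   [∧-rule on 1]
3. ¬(□◇(¬c ∧ ¬a) → ◇(¬c ∧ ¬a)), 0   [∧-rule on 1]
4. □◇(¬c ∧ ¬a), 0   [¬→-rule on 3]
5. ¬◇(¬c ∧ ¬a), 0   [¬→-rule on 3]
6. ◇(¬c ∧ ¬a), 0   [□-rule on 4 via 0R0]
7. ¬(¬c ∧ ¬a), 0   [¬◇-rule on 5 via 0R0]
8. c, 0   [∨-rule on 2 (branches; this branch)]
9. a, 0   [¬∧-rule on 7 (branches; this branch)]
10. ¬c ∧ ¬a, 1   [◇-rule on 6: fresh world 1, 0R1]
11. ¬c, 1   [∧-rule on 10]
12. ¬a, 1   [∧-rule on 10]
13. ◇(¬c ∧ ¬a), 1   [□-rule on 4 via 0R1]
14. ¬(¬c ∧ ¬a), 1   [¬◇-rule on 5 via 0R1]
15. a, 1   [¬∧-rule on 14 (branches; this branch)]
Accessibility: 0R0, 0R1, 1R1
Branch closes: a and ¬a both at 1.
(One branch shown.) All branches close.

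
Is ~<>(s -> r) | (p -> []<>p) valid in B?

Tableau for the negation ~(~<>(s -> r) | (p -> []<>p)):
1. ~(~<>(s -> r) | (p -> []<>p)), 0
2. <>(s -> r), 0
3. ~(p -> []<>p), 0
4. p, 0
5. ~[]<>p, 0
6. s -> r, 1
7. r, 1
8. ~<>p, 2
9. ~p, 0
Accessibility: 0R0, 0R1, 0R2, 1R0, 1R1, 2R0, 2R2
Branch closes: p and ~p both at 0.
Every branch of the negation's tableau closes; the branch above is one of them.

Valid in B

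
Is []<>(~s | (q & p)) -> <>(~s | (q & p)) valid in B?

Tableau for the negation ~([]<>(~s | (q & p)) -> <>(~s | (q & p))):
1. ~([]<>(~s | (q & p)) -> <>(~s | (q & p))), u
2. []<>(~s | (q & p)), u
3. ~<>(~s | (q & p)), u
4. <>(~s | (q & p)), u
5. ~(~s | (q & p)), u
6. s, u
7. ~(q & p), u
8. ~p, u
9. ~s | (q & p), v
10. <>(~s | (q & p)), v
11. ~(~s | (q & p)), v
12. s, v
13. ~(q & p), v
14. q & p, v
15. q, v
16. p, v
17. ~p, v
Accessibility: uRu, uRv, vRu, vRv
Branch closes: p and ~p both at v.
Every branch of the negation's tableau closes; the branch above is one of them.

Valid in B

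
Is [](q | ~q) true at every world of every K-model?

Yes, valid

Tableau for the negation ~[](q | ~q):
1. ~[](q | ~q), u
2. ~(q | ~q), v
3. ~q, v
4. q, v
Accessibility: uRv
Branch closes: q and ~q both at v.
All branches of the negation close; one closing branch shown above.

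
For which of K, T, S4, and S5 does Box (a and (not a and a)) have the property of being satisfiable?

K

K-tableau for the formula:
1. Box (a and (not a and a)), w0
Complete open branch: satisfiable in K.
T-tableau for the formula:
1. Box (a and (not a and a)), w0
2. a and (not a and a), w0
3. a, w0
4. not a and a, w0
5. not a, w0
Accessibility: w0Rw0
Branch closes: a and not a both at w0.
Every branch closes (one shown): unsatisfiable in T, hence also in S4, S5 (every S4/S5-frame is a T-frame).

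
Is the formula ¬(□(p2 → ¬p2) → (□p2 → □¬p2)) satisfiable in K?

Unsatisfiable (every branch closes)

1. ¬(□(p2 → ¬p2) → (□p2 → □¬p2)), 0
2. □(p2 → ¬p2), 0
3. ¬(□p2 → □¬p2), 0
4. □p2, 0
5. ¬□¬p2, 0
6. p2, 1
7. p2 → ¬p2, 1
8. ¬p2, 1
Accessibility: 0R1
Branch closes: p2 and ¬p2 both at 1.
Every branch closes; the branch above is one of them.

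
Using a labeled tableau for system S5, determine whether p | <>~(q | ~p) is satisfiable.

Satisfiable (open branch found)

1. p | <>~(q | ~p), u
2. <>~(q | ~p), u   [|-rule on 1 (branches; this branch)]
3. ~(q | ~p), v   [<>-rule on 2: fresh world v, uRv]
4. ~q, v   [~|-rule on 3]
5. p, v   [~|-rule on 3]
Accessibility: uRu, uRv, vRu, vRv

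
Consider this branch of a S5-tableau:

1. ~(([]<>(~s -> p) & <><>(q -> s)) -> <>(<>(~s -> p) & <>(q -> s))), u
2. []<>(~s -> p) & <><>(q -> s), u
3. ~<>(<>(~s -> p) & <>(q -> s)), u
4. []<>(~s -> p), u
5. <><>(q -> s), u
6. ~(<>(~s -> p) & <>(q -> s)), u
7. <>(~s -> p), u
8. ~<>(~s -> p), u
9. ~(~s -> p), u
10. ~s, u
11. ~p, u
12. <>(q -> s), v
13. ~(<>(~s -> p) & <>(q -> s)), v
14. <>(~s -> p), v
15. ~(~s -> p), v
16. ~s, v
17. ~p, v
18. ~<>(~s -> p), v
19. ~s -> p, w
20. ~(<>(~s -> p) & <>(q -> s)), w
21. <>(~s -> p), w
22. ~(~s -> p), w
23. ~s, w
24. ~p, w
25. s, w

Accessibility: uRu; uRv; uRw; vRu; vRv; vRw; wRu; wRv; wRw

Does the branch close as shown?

Yes, closed

Both s and ~s appear at w.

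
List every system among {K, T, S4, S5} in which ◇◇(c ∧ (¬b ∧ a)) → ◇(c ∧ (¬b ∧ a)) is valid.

T-tableau for the negation ¬(◇◇(c ∧ (¬b ∧ a)) → ◇(c ∧ (¬b ∧ a))):
1. ¬(◇◇(c ∧ (¬b ∧ a)) → ◇(c ∧ (¬b ∧ a))), 0
2. ◇◇(c ∧ (¬b ∧ a)), 0
3. ¬◇(c ∧ (¬b ∧ a)), 0
4. ¬(c ∧ (¬b ∧ a)), 0
5. ¬(¬b ∧ a), 0
6. ¬a, 0
7. ◇(c ∧ (¬b ∧ a)), 1
8. ¬(c ∧ (¬b ∧ a)), 1
9. ¬(¬b ∧ a), 1
10. ¬a, 1
11. c ∧ (¬b ∧ a), 2
12. c, 2
13. ¬b ∧ a, 2
14. ¬b, 2
15. a, 2
Accessibility: 0R0, 0R1, 1R1, 1R2, 2R2
Complete open branch: countermodel on a T-frame, so not valid in T, nor in K (the same frame is also a K-frame).
S4-tableau for the negation ¬(◇◇(c ∧ (¬b ∧ a)) → ◇(c ∧ (¬b ∧ a))):
1. ¬(◇◇(c ∧ (¬b ∧ a)) → ◇(c ∧ (¬b ∧ a))), 0
2. ◇◇(c ∧ (¬b ∧ a)), 0
3. ¬◇(c ∧ (¬b ∧ a)), 0
4. ¬(c ∧ (¬b ∧ a)), 0
5. ¬(¬b ∧ a), 0
6. ¬a, 0
7. ◇(c ∧ (¬b ∧ a)), 1
8. ¬(c ∧ (¬b ∧ a)), 1
9. ¬(¬b ∧ a), 1
10. ¬a, 1
11. c ∧ (¬b ∧ a), 2
12. c, 2
13. ¬b ∧ a, 2
14. ¬b, 2
15. a, 2
16. ¬(c ∧ (¬b ∧ a)), 2
17. ¬(¬b ∧ a), 2
18. ¬a, 2
Accessibility: 0R0, 0R1, 0R2, 1R1, 1R2, 2R2
Branch closes: a and ¬a both at 2.
Every branch closes (one shown): valid in S4, hence also in S5 (every theorem of S4 is a theorem of S5).

S4, S5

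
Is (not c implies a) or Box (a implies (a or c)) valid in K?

Tableau for the negation not ((not c implies a) or Box (a implies (a or c))):
1. not ((not c implies a) or Box (a implies (a or c))), w0
2. not (not c implies a), w0
3. not Box (a implies (a or c)), w0
4. not c, w0
5. not a, w0
6. not (a implies (a or c)), w1
7. a, w1
8. not (a or c), w1
9. not a, w1
10. not c, w1
Accessibility: w0Rw1
Branch closes: a and not a both at w1.
Every branch of the negation's tableau closes; the branch above is one of them.

Valid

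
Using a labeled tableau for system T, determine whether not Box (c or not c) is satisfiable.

Unsatisfiable (every branch closes)

1. not Box (c or not c), 0
2. not (c or not c), 1   [neg-Box-rule on 1: fresh world 1, 0R1]
3. not c, 1   [neg-or-rule on 2]
4. c, 1   [neg-or-rule on 2]
Accessibility: 0R0, 0R1, 1R1
Branch closes: c and not c both at 1.
Every branch closes; the branch above is one of them.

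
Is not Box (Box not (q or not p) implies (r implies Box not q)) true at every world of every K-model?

Tableau for the negation Box (Box not (q or not p) implies (r implies Box not q)):
1. Box (Box not (q or not p) implies (r implies Box not q)), 0
The negation has an open branch (countermodel exists).

No, not valid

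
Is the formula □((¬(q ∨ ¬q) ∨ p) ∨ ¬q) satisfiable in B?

Satisfiable

1. □((¬(q ∨ ¬q) ∨ p) ∨ ¬q), u
2. (¬(q ∨ ¬q) ∨ p) ∨ ¬q, u
3. ¬q, u
Accessibility: uRu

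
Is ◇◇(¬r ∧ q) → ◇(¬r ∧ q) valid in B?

No, not valid

Tableau for the negation ¬(◇◇(¬r ∧ q) → ◇(¬r ∧ q)):
1. ¬(◇◇(¬r ∧ q) → ◇(¬r ∧ q)), 0
2. ◇◇(¬r ∧ q), 0
3. ¬◇(¬r ∧ q), 0
4. ¬(¬r ∧ q), 0
5. ¬q, 0
6. ◇(¬r ∧ q), 1
7. ¬(¬r ∧ q), 1
8. ¬q, 1
9. ¬r ∧ q, 2
10. ¬r, 2
11. q, 2
Accessibility: 0R0, 0R1, 1R0, 1R1, 1R2, 2R1, 2R2
The negation has an open branch (countermodel exists).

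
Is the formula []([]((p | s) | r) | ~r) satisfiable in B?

1. []([]((p | s) | r) | ~r), u
2. []((p | s) | r) | ~r, u
3. ~r, u
Accessibility: uRu

Satisfiable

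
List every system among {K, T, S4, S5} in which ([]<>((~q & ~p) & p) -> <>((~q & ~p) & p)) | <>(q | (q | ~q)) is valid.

T-tableau for the negation ~(([]<>((~q & ~p) & p) -> <>((~q & ~p) & p)) | <>(q | (q | ~q))):
1. ~(([]<>((~q & ~p) & p) -> <>((~q & ~p) & p)) | <>(q | (q | ~q))), 0
2. ~([]<>((~q & ~p) & p) -> <>((~q & ~p) & p)), 0   [~|-rule on 1]
3. ~<>(q | (q | ~q)), 0   [~|-rule on 1]
4. []<>((~q & ~p) & p), 0   [~->-rule on 2]
5. ~<>((~q & ~p) & p), 0   [~->-rule on 2]
6. ~(q | (q | ~q)), 0   [~<>-rule on 3 via 0R0]
7. ~q, 0   [~|-rule on 6]
8. ~(q | ~q), 0   [~|-rule on 6]
9. q, 0   [~|-rule on 8]
Accessibility: 0R0
Branch closes: q and ~q both at 0.
Every branch closes (one shown): valid in T, hence also in S4, S5 (every theorem of T is a theorem of S4 and S5).
K-tableau for the negation ~(([]<>((~q & ~p) & p) -> <>((~q & ~p) & p)) | <>(q | (q | ~q))):
1. ~(([]<>((~q & ~p) & p) -> <>((~q & ~p) & p)) | <>(q | (q | ~q))), 0
2. ~([]<>((~q & ~p) & p) -> <>((~q & ~p) & p)), 0   [~|-rule on 1]
3. ~<>(q | (q | ~q)), 0   [~|-rule on 1]
4. []<>((~q & ~p) & p), 0   [~->-rule on 2]
5. ~<>((~q & ~p) & p), 0   [~->-rule on 2]
Complete open branch: countermodel on a K-frame, so not valid in K.

T, S4, S5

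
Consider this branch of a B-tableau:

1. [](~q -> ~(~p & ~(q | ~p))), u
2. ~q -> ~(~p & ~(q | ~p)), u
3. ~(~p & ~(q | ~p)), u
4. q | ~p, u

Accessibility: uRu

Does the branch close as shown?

No world carries both an atom and its negation.

No, open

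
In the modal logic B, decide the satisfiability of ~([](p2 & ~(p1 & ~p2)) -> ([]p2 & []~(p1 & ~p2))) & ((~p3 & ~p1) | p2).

1. ~([](p2 & ~(p1 & ~p2)) -> ([]p2 & []~(p1 & ~p2))) & ((~p3 & ~p1) | p2), 0
2. ~([](p2 & ~(p1 & ~p2)) -> ([]p2 & []~(p1 & ~p2))), 0
3. (~p3 & ~p1) | p2, 0
4. [](p2 & ~(p1 & ~p2)), 0
5. ~([]p2 & []~(p1 & ~p2)), 0
6. p2 & ~(p1 & ~p2), 0
7. p2, 0
8. ~(p1 & ~p2), 0
9. ~p3 & ~p1, 0
10. ~p3, 0
11. ~p1, 0
12. ~[]~(p1 & ~p2), 0
13. p1 & ~p2, 1
14. p1, 1
15. ~p2, 1
16. p2 & ~(p1 & ~p2), 1
17. p2, 1
18. ~(p1 & ~p2), 1
Accessibility: 0R0, 0R1, 1R0, 1R1
Branch closes: p2 and ~p2 both at 1.
Every branch closes; the branch above is one of them.

No, unsatisfiable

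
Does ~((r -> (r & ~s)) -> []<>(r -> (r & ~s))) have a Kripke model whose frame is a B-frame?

1. ~((r -> (r & ~s)) -> []<>(r -> (r & ~s))), w0
2. r -> (r & ~s), w0   [~->-rule on 1]
3. ~[]<>(r -> (r & ~s)), w0   [~->-rule on 1]
4. r & ~s, w0   [->-rule on 2 (branches; this branch)]
5. r, w0   [&-rule on 4]
6. ~s, w0   [&-rule on 4]
7. ~<>(r -> (r & ~s)), w1   [~[]-rule on 3: fresh world w1, w0Rw1]
8. ~(r -> (r & ~s)), w0   [~<>-rule on 7 via w1Rw0]
9. ~(r & ~s), w0   [~->-rule on 8]
10. ~(r -> (r & ~s)), w1   [~<>-rule on 7 via w1Rw1]
11. r, w1   [~->-rule on 10]
12. ~(r & ~s), w1   [~->-rule on 10]
13. s, w0   [~&-rule on 9 (branches; this branch)]
Accessibility: w0Rw0, w0Rw1, w1Rw0, w1Rw1
Branch closes: s and ~s both at w0.
All branches of the tableau close; one closing branch shown above.

Unsatisfiable (every branch closes)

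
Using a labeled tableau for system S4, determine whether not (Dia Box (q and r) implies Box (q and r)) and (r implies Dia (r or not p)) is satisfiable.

Yes, satisfiable

1. not (Dia Box (q and r) implies Box (q and r)) and (r implies Dia (r or not p)), 0
2. not (Dia Box (q and r) implies Box (q and r)), 0
3. r implies Dia (r or not p), 0
4. Dia Box (q and r), 0
5. not Box (q and r), 0
6. Dia (r or not p), 0
7. Box (q and r), 1
8. q and r, 1
9. q, 1
10. r, 1
11. not (q and r), 2
12. not r, 2
13. r or not p, 3
14. not p, 3
Accessibility: 0R0, 0R1, 0R2, 0R3, 1R1, 2R2, 3R3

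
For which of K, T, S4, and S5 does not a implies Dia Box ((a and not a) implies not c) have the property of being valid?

T-tableau for the negation not (not a implies Dia Box ((a and not a) implies not c)):
1. not (not a implies Dia Box ((a and not a) implies not c)), u
2. not a, u
3. not Dia Box ((a and not a) implies not c), u
4. not Box ((a and not a) implies not c), u
5. not ((a and not a) implies not c), v
6. a and not a, v
7. c, v
8. a, v
9. not a, v
Accessibility: uRu, uRv, vRv
Branch closes: a and not a both at v.
Every branch closes (one shown): valid in T, hence also in S4, S5 (every theorem of T is a theorem of S4 and S5).
K-tableau for the negation not (not a implies Dia Box ((a and not a) implies not c)):
1. not (not a implies Dia Box ((a and not a) implies not c)), u
2. not a, u
3. not Dia Box ((a and not a) implies not c), u
Complete open branch: countermodel on a K-frame, so not valid in K.

T, S4, S5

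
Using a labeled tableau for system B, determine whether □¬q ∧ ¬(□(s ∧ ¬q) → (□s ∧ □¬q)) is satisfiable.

1. □¬q ∧ ¬(□(s ∧ ¬q) → (□s ∧ □¬q)), w0
2. □¬q, w0
3. ¬(□(s ∧ ¬q) → (□s ∧ □¬q)), w0
4. □(s ∧ ¬q), w0
5. ¬(□s ∧ □¬q), w0
6. ¬q, w0
7. s ∧ ¬q, w0
8. s, w0
9. ¬□s, w0
10. ¬s, w1
11. ¬q, w1
12. s ∧ ¬q, w1
13. s, w1
Accessibility: w0Rw0, w0Rw1, w1Rw0, w1Rw1
Branch closes: s and ¬s both at w1.
All branches of the tableau close; one closing branch shown above.

No, unsatisfiable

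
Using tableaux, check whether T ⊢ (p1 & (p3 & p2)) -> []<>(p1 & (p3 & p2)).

Tableau for the negation ~((p1 & (p3 & p2)) -> []<>(p1 & (p3 & p2))):
1. ~((p1 & (p3 & p2)) -> []<>(p1 & (p3 & p2))), 0
2. p1 & (p3 & p2), 0
3. ~[]<>(p1 & (p3 & p2)), 0
4. p1, 0
5. p3 & p2, 0
6. p3, 0
7. p2, 0
8. ~<>(p1 & (p3 & p2)), 1
9. ~(p1 & (p3 & p2)), 1
10. ~(p3 & p2), 1
11. ~p2, 1
Accessibility: 0R0, 0R1, 1R1
The negation has an open branch (countermodel exists).

No, not valid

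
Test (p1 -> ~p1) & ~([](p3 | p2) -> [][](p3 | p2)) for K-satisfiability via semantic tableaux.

Satisfiable (open branch found)

1. (p1 -> ~p1) & ~([](p3 | p2) -> [][](p3 | p2)), 0
2. p1 -> ~p1, 0
3. ~([](p3 | p2) -> [][](p3 | p2)), 0
4. [](p3 | p2), 0
5. ~[][](p3 | p2), 0
6. ~p1, 0
7. ~[](p3 | p2), 1
8. p3 | p2, 1
9. p2, 1
10. ~(p3 | p2), 2
11. ~p3, 2
12. ~p2, 2
Accessibility: 0R1, 1R2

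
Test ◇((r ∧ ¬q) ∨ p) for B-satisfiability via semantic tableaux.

Satisfiable

1. ◇((r ∧ ¬q) ∨ p), u
2. (r ∧ ¬q) ∨ p, v   [◇-rule on 1: fresh world v, uRv]
3. p, v   [∨-rule on 2 (branches; this branch)]
Accessibility: uRu, uRv, vRu, vRv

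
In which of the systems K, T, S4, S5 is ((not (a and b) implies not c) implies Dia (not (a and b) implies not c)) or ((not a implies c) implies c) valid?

T, S4, S5

T-tableau for the negation not (((not (a and b) implies not c) implies Dia (not (a and b) implies not c)) or ((not a implies c) implies c)):
1. not (((not (a and b) implies not c) implies Dia (not (a and b) implies not c)) or ((not a implies c) implies c)), 0
2. not ((not (a and b) implies not c) implies Dia (not (a and b) implies not c)), 0
3. not ((not a implies c) implies c), 0
4. not (a and b) implies not c, 0
5. not Dia (not (a and b) implies not c), 0
6. not a implies c, 0
7. not c, 0
8. not (not (a and b) implies not c), 0
9. not (a and b), 0
10. c, 0
Accessibility: 0R0
Branch closes: c and not c both at 0.
Every branch closes (one shown): valid in T, hence also in S4, S5 (every theorem of T is a theorem of S4 and S5).
K-tableau for the negation not (((not (a and b) implies not c) implies Dia (not (a and b) implies not c)) or ((not a implies c) implies c)):
1. not (((not (a and b) implies not c) implies Dia (not (a and b) implies not c)) or ((not a implies c) implies c)), 0
2. not ((not (a and b) implies not c) implies Dia (not (a and b) implies not c)), 0
3. not ((not a implies c) implies c), 0
4. not (a and b) implies not c, 0
5. not Dia (not (a and b) implies not c), 0
6. not a implies c, 0
7. not c, 0
8. a, 0
Complete open branch: countermodel on a K-frame, so not valid in K.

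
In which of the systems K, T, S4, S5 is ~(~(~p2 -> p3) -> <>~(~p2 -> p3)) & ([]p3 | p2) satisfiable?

K

T-tableau for the formula:
1. ~(~(~p2 -> p3) -> <>~(~p2 -> p3)) & ([]p3 | p2), 0
2. ~(~(~p2 -> p3) -> <>~(~p2 -> p3)), 0
3. []p3 | p2, 0
4. ~(~p2 -> p3), 0
5. ~<>~(~p2 -> p3), 0
6. ~p2, 0
7. ~p3, 0
8. ~p2 -> p3, 0
9. []p3, 0
10. p3, 0
Accessibility: 0R0
Branch closes: p3 and ~p3 both at 0.
Every branch closes (one shown): unsatisfiable in T, hence also in S4, S5 (every S4/S5-frame is a T-frame).
K-tableau for the formula:
1. ~(~(~p2 -> p3) -> <>~(~p2 -> p3)) & ([]p3 | p2), 0
2. ~(~(~p2 -> p3) -> <>~(~p2 -> p3)), 0
3. []p3 | p2, 0
4. ~(~p2 -> p3), 0
5. ~<>~(~p2 -> p3), 0
6. ~p2, 0
7. ~p3, 0
8. []p3, 0
Complete open branch: satisfiable in K.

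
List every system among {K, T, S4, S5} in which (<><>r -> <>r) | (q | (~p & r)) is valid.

S4, S5

T-tableau for the negation ~((<><>r -> <>r) | (q | (~p & r))):
1. ~((<><>r -> <>r) | (q | (~p & r))), w0
2. ~(<><>r -> <>r), w0
3. ~(q | (~p & r)), w0
4. <><>r, w0
5. ~<>r, w0
6. ~q, w0
7. ~(~p & r), w0
8. ~r, w0
9. <>r, w1
10. ~r, w1
11. r, w2
Accessibility: w0Rw0, w0Rw1, w1Rw1, w1Rw2, w2Rw2
Complete open branch: countermodel on a T-frame, so not valid in T, nor in K (the same frame is also a K-frame).
S4-tableau for the negation ~((<><>r -> <>r) | (q | (~p & r))):
1. ~((<><>r -> <>r) | (q | (~p & r))), w0
2. ~(<><>r -> <>r), w0
3. ~(q | (~p & r)), w0
4. <><>r, w0
5. ~<>r, w0
6. ~q, w0
7. ~(~p & r), w0
8. ~r, w0
9. <>r, w1
10. ~r, w1
11. r, w2
12. ~r, w2
Accessibility: w0Rw0, w0Rw1, w0Rw2, w1Rw1, w1Rw2, w2Rw2
Branch closes: r and ~r both at w2.
Every branch closes (one shown): valid in S4, hence also in S5 (every theorem of S4 is a theorem of S5).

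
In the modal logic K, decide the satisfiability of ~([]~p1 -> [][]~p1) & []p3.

1. ~([]~p1 -> [][]~p1) & []p3, u
2. ~([]~p1 -> [][]~p1), u
3. []p3, u
4. []~p1, u
5. ~[][]~p1, u
6. ~[]~p1, v
7. p3, v
8. ~p1, v
9. p1, w
Accessibility: uRv, vRw

Satisfiable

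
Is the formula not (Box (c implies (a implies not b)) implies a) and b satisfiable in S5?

1. not (Box (c implies (a implies not b)) implies a) and b, w0
2. not (Box (c implies (a implies not b)) implies a), w0   [and-rule on 1]
3. b, w0   [and-rule on 1]
4. Box (c implies (a implies not b)), w0   [neg-implies-rule on 2]
5. not a, w0   [neg-implies-rule on 2]
6. c implies (a implies not b), w0   [Box-rule on 4 via w0Rw0]
7. a implies not b, w0   [implies-rule on 6 (branches; this branch)]
Accessibility: w0Rw0

Satisfiable (open branch found)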